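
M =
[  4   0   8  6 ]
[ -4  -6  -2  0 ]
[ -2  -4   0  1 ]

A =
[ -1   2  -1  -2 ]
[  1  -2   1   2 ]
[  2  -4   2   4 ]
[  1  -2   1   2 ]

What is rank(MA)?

First compute MA:
[[ 18, -36,  18,  36],
 [ -6,  12,  -6, -12],
 [ -1,   2,  -1,  -2]]
Now row reduce the product.
R2 ← R2 + (1/3)·R1: [0, 0, 0, 0]
R3 ← R3 + (1/18)·R1: [0, 0, 0, 0]
1 nonzero row, so rank(MA) = 1.

1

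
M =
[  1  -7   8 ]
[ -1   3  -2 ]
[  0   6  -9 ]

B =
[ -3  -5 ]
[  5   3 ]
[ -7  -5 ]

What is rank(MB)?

2

First compute MB:
[[-94, -66],
 [ 32,  24],
 [ 93,  63]]
Now row reduce the product.
R2 ← R2 + (16/47)·R1: [0, 72/47]
R3 ← R3 + (93/94)·R1: [0, -108/47]
R3 ← R3 + (3/2)·R2: [0, 0]
2 nonzero rows, so rank(MB) = 2.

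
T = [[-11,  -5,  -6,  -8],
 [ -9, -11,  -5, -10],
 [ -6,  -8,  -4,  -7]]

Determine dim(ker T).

Row reduce to echelon form.
R2 ← R2 − (9/11)·R1: [0, -76/11, -1/11, -38/11]
R3 ← R3 − (6/11)·R1: [0, -58/11, -8/11, -29/11]
R3 ← R3 − (29/38)·R2: [0, 0, -25/38, 0]
3 nonzero rows, so rank(T) = 3.
T has 4 columns; by rank–nullity, nullity = 4 − 3 = 1.

1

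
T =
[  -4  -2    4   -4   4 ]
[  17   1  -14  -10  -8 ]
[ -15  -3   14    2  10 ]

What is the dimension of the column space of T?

Row reduce to echelon form.
R2 ← R2 + (17/4)·R1: [0, -15/2, 3, -27, 9]
R3 ← R3 − (15/4)·R1: [0, 9/2, -1, 17, -5]
R3 ← R3 + (3/5)·R2: [0, 0, 4/5, 4/5, 2/5]
Echelon form has 3 nonzero rows, so rank(T) = 3.
The column space has dimension equal to the rank: 3.

3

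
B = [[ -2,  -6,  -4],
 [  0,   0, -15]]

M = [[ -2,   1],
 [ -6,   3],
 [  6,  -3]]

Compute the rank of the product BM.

1

First compute BM:
[[ 16,  -8],
 [-90,  45]]
Now row reduce the product.
R2 ← R2 + (45/8)·R1: [0, 0]
1 nonzero row, so rank(BM) = 1.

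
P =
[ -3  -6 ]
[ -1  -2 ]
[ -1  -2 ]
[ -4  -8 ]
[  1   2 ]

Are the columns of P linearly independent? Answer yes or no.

no

Row reduce P to echelon form.
R2 ← R2 − (1/3)·R1: [0, 0]
R3 ← R3 − (1/3)·R1: [0, 0]
R4 ← R4 − (4/3)·R1: [0, 0]
R5 ← R5 + (1/3)·R1: [0, 0]
1 pivot among 2 columns.
Only 1 < 2 pivot columns, so the columns are linearly dependent.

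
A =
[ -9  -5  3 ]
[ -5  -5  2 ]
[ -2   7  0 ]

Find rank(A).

Row reduce to echelon form.
R2 ← R2 − (5/9)·R1: [0, -20/9, 1/3]
R3 ← R3 − (2/9)·R1: [0, 73/9, -2/3]
R3 ← R3 + (73/20)·R2: [0, 0, 11/20]
Echelon form has 3 nonzero rows, so rank(A) = 3.

3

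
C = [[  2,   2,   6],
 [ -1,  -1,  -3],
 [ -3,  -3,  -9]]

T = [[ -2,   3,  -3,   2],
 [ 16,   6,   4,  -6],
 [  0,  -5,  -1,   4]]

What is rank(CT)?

First compute CT:
[[ 28, -12,  -4,  16],
 [-14,   6,   2,  -8],
 [-42,  18,   6, -24]]
Now row reduce the product.
R2 ← R2 + (1/2)·R1: [0, 0, 0, 0]
R3 ← R3 + (3/2)·R1: [0, 0, 0, 0]
1 nonzero row, so rank(CT) = 1.

1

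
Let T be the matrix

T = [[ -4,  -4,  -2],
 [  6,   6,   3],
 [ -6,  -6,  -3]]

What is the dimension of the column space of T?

Row reduce to echelon form.
R2 ← R2 + (3/2)·R1: [0, 0, 0]
R3 ← R3 − (3/2)·R1: [0, 0, 0]
Echelon form has 1 nonzero row, so rank(T) = 1.
The column space has dimension equal to the rank: 1.

1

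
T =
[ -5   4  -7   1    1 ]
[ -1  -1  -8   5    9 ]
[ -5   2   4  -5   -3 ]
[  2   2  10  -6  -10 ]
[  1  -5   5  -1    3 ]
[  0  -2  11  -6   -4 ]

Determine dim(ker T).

Row reduce to echelon form.
R2 ← R2 − (1/5)·R1: [0, -9/5, -33/5, 24/5, 44/5]
R3 ← R3 − R1: [0, -2, 11, -6, -4]
R4 ← R4 + (2/5)·R1: [0, 18/5, 36/5, -28/5, -48/5]
R5 ← R5 + (1/5)·R1: [0, -21/5, 18/5, -4/5, 16/5]
R3 ← R3 − (10/9)·R2: [0, 0, 55/3, -34/3, -124/9]
R4 ← R4 + (2)·R2: [0, 0, -6, 4, 8]
R5 ← R5 − (7/3)·R2: [0, 0, 19, -12, -52/3]
R6 ← R6 − (10/9)·R2: [0, 0, 55/3, -34/3, -124/9]
R4 ← R4 + (18/55)·R3: [0, 0, 0, 16/55, 192/55]
R5 ← R5 − (57/55)·R3: [0, 0, 0, -14/55, -168/55]
R6 ← R6 − R3: [0, 0, 0, 0, 0]
R5 ← R5 + (7/8)·R4: [0, 0, 0, 0, 0]
4 nonzero rows, so rank(T) = 4.
T has 5 columns; by rank–nullity, nullity = 5 − 4 = 1.

1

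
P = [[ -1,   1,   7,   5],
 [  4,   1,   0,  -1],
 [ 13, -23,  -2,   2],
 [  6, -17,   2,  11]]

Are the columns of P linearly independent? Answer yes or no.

Row reduce P to echelon form.
R2 ← R2 + (4)·R1: [0, 5, 28, 19]
R3 ← R3 + (13)·R1: [0, -10, 89, 67]
R4 ← R4 + (6)·R1: [0, -11, 44, 41]
R3 ← R3 + (2)·R2: [0, 0, 145, 105]
R4 ← R4 + (11/5)·R2: [0, 0, 528/5, 414/5]
R4 ← R4 − (528/725)·R3: [0, 0, 0, 918/145]
4 pivots among 4 columns.
Every column is a pivot column, so the columns are linearly independent.

yes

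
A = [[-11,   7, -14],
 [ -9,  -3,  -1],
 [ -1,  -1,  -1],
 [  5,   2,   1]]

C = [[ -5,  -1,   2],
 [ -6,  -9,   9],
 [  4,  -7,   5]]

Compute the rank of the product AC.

2

First compute AC:
[[-43,  46, -29],
 [ 59,  43, -50],
 [  7,  17, -16],
 [-33, -30,  33]]
Now row reduce the product.
R2 ← R2 + (59/43)·R1: [0, 4563/43, -3861/43]
R3 ← R3 + (7/43)·R1: [0, 1053/43, -891/43]
R4 ← R4 − (33/43)·R1: [0, -2808/43, 2376/43]
R3 ← R3 − (3/13)·R2: [0, 0, 0]
R4 ← R4 + (8/13)·R2: [0, 0, 0]
2 nonzero rows, so rank(AC) = 2.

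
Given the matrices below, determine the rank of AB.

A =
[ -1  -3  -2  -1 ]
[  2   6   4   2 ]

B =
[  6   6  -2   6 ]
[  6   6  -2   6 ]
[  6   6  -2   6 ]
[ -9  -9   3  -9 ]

First compute AB:
[[-27, -27,   9, -27],
 [ 54,  54, -18,  54]]
Now row reduce the product.
R2 ← R2 + (2)·R1: [0, 0, 0, 0]
1 nonzero row, so rank(AB) = 1.

1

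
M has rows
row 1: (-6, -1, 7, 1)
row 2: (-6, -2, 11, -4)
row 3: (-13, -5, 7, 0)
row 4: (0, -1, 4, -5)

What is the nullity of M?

1

Row reduce to echelon form.
R2 ← R2 − R1: [0, -1, 4, -5]
R3 ← R3 − (13/6)·R1: [0, -17/6, -49/6, -13/6]
R3 ← R3 − (17/6)·R2: [0, 0, -39/2, 12]
R4 ← R4 − R2: [0, 0, 0, 0]
3 nonzero rows, so rank(M) = 3.
M has 4 columns; by rank–nullity, nullity = 4 − 3 = 1.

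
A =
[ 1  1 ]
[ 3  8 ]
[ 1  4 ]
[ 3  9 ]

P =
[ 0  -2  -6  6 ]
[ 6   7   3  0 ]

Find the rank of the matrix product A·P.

First compute AP:
[[  6,   5,  -3,   6],
 [ 48,  50,   6,  18],
 [ 24,  26,   6,   6],
 [ 54,  57,   9,  18]]
Now row reduce the product.
R2 ← R2 − (8)·R1: [0, 10, 30, -30]
R3 ← R3 − (4)·R1: [0, 6, 18, -18]
R4 ← R4 − (9)·R1: [0, 12, 36, -36]
R3 ← R3 − (3/5)·R2: [0, 0, 0, 0]
R4 ← R4 − (6/5)·R2: [0, 0, 0, 0]
2 nonzero rows, so rank(AP) = 2.

2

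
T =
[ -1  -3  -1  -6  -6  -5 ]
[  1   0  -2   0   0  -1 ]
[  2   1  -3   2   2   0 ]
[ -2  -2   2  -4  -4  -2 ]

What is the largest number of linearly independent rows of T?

2

Row reduce to echelon form.
R2 ← R2 + R1: [0, -3, -3, -6, -6, -6]
R3 ← R3 + (2)·R1: [0, -5, -5, -10, -10, -10]
R4 ← R4 − (2)·R1: [0, 4, 4, 8, 8, 8]
R3 ← R3 − (5/3)·R2: [0, 0, 0, 0, 0, 0]
R4 ← R4 + (4/3)·R2: [0, 0, 0, 0, 0, 0]
Echelon form has 2 nonzero rows, so rank(T) = 2.
The rank gives the maximum number of linearly independent rows: 2.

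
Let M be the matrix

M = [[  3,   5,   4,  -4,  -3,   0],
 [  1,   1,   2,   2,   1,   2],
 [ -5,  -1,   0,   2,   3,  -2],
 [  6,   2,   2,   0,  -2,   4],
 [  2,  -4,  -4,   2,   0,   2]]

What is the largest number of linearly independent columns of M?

3

Row reduce to echelon form.
R2 ← R2 − (1/3)·R1: [0, -2/3, 2/3, 10/3, 2, 2]
R3 ← R3 + (5/3)·R1: [0, 22/3, 20/3, -14/3, -2, -2]
R4 ← R4 − (2)·R1: [0, -8, -6, 8, 4, 4]
R5 ← R5 − (2/3)·R1: [0, -22/3, -20/3, 14/3, 2, 2]
R3 ← R3 + (11)·R2: [0, 0, 14, 32, 20, 20]
R4 ← R4 − (12)·R2: [0, 0, -14, -32, -20, -20]
R5 ← R5 − (11)·R2: [0, 0, -14, -32, -20, -20]
R4 ← R4 + R3: [0, 0, 0, 0, 0, 0]
R5 ← R5 + R3: [0, 0, 0, 0, 0, 0]
Echelon form has 3 nonzero rows, so rank(M) = 3.
The rank gives the maximum number of linearly independent columns: 3.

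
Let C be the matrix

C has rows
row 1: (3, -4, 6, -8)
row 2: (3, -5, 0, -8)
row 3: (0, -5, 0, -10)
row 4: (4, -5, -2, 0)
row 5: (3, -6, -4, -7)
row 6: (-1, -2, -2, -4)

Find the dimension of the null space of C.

0

Row reduce to echelon form.
R2 ← R2 − R1: [0, -1, -6, 0]
R4 ← R4 − (4/3)·R1: [0, 1/3, -10, 32/3]
R5 ← R5 − R1: [0, -2, -10, 1]
R6 ← R6 + (1/3)·R1: [0, -10/3, 0, -20/3]
R3 ← R3 − (5)·R2: [0, 0, 30, -10]
R4 ← R4 + (1/3)·R2: [0, 0, -12, 32/3]
R5 ← R5 − (2)·R2: [0, 0, 2, 1]
R6 ← R6 − (10/3)·R2: [0, 0, 20, -20/3]
R4 ← R4 + (2/5)·R3: [0, 0, 0, 20/3]
R5 ← R5 − (1/15)·R3: [0, 0, 0, 5/3]
R6 ← R6 − (2/3)·R3: [0, 0, 0, 0]
R5 ← R5 − (1/4)·R4: [0, 0, 0, 0]
4 nonzero rows, so rank(C) = 4.
C has 4 columns; by rank–nullity, nullity = 4 − 4 = 0.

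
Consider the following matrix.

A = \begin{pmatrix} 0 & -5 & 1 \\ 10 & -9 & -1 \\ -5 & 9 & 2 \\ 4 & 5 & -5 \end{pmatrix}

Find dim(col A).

3

Row reduce to echelon form.
Swap R1 ↔ R2
R3 ← R3 + (1/2)·R1: [0, 9/2, 3/2]
R4 ← R4 − (2/5)·R1: [0, 43/5, -23/5]
R3 ← R3 + (9/10)·R2: [0, 0, 12/5]
R4 ← R4 + (43/25)·R2: [0, 0, -72/25]
R4 ← R4 + (6/5)·R3: [0, 0, 0]
Echelon form has 3 nonzero rows, so rank(A) = 3.
The column space has dimension equal to the rank: 3.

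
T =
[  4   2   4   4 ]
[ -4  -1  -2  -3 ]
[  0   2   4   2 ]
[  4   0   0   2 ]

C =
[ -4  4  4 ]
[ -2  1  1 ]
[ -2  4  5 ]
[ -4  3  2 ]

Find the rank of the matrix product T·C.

2

First compute TC:
[[-44,  46,  46],
 [ 34, -34, -33],
 [-20,  24,  26],
 [-24,  22,  20]]
Now row reduce the product.
R2 ← R2 + (17/22)·R1: [0, 17/11, 28/11]
R3 ← R3 − (5/11)·R1: [0, 34/11, 56/11]
R4 ← R4 − (6/11)·R1: [0, -34/11, -56/11]
R3 ← R3 − (2)·R2: [0, 0, 0]
R4 ← R4 + (2)·R2: [0, 0, 0]
2 nonzero rows, so rank(TC) = 2.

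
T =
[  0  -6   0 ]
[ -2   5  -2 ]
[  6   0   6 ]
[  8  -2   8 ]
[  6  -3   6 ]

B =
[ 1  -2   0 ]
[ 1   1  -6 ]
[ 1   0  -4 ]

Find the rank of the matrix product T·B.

2

First compute TB:
[[ -6,  -6,  36],
 [  1,   9, -22],
 [ 12, -12, -24],
 [ 14, -18, -20],
 [  9, -15,  -6]]
Now row reduce the product.
R2 ← R2 + (1/6)·R1: [0, 8, -16]
R3 ← R3 + (2)·R1: [0, -24, 48]
R4 ← R4 + (7/3)·R1: [0, -32, 64]
R5 ← R5 + (3/2)·R1: [0, -24, 48]
R3 ← R3 + (3)·R2: [0, 0, 0]
R4 ← R4 + (4)·R2: [0, 0, 0]
R5 ← R5 + (3)·R2: [0, 0, 0]
2 nonzero rows, so rank(TB) = 2.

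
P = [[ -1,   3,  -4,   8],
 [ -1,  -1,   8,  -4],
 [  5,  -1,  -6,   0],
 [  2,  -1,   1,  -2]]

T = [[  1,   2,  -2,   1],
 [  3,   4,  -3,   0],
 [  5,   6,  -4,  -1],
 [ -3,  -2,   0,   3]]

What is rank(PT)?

First compute PT:
[[-36, -30,   9,  27],
 [ 48,  50, -27, -21],
 [-28, -30,  17,  11],
 [ 10,  10,  -5,  -5]]
Now row reduce the product.
R2 ← R2 + (4/3)·R1: [0, 10, -15, 15]
R3 ← R3 − (7/9)·R1: [0, -20/3, 10, -10]
R4 ← R4 + (5/18)·R1: [0, 5/3, -5/2, 5/2]
R3 ← R3 + (2/3)·R2: [0, 0, 0, 0]
R4 ← R4 − (1/6)·R2: [0, 0, 0, 0]
2 nonzero rows, so rank(PT) = 2.

2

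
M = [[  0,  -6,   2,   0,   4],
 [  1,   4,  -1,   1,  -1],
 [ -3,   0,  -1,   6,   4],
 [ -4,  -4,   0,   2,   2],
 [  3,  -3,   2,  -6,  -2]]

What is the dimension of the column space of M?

3

Row reduce to echelon form.
Swap R1 ↔ R2
R3 ← R3 + (3)·R1: [0, 12, -4, 9, 1]
R4 ← R4 + (4)·R1: [0, 12, -4, 6, -2]
R5 ← R5 − (3)·R1: [0, -15, 5, -9, 1]
R3 ← R3 + (2)·R2: [0, 0, 0, 9, 9]
R4 ← R4 + (2)·R2: [0, 0, 0, 6, 6]
R5 ← R5 − (5/2)·R2: [0, 0, 0, -9, -9]
R4 ← R4 − (2/3)·R3: [0, 0, 0, 0, 0]
R5 ← R5 + R3: [0, 0, 0, 0, 0]
Echelon form has 3 nonzero rows, so rank(M) = 3.
The column space has dimension equal to the rank: 3.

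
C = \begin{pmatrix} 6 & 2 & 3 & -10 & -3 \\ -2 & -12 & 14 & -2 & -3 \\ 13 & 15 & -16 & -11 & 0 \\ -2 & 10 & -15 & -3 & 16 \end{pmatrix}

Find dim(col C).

4

Row reduce to echelon form.
R2 ← R2 + (1/3)·R1: [0, -34/3, 15, -16/3, -4]
R3 ← R3 − (13/6)·R1: [0, 32/3, -45/2, 32/3, 13/2]
R4 ← R4 + (1/3)·R1: [0, 32/3, -14, -19/3, 15]
R3 ← R3 + (16/17)·R2: [0, 0, -285/34, 96/17, 93/34]
R4 ← R4 + (16/17)·R2: [0, 0, 2/17, -193/17, 191/17]
R4 ← R4 + (4/285)·R3: [0, 0, 0, -1071/95, 1071/95]
Echelon form has 4 nonzero rows, so rank(C) = 4.
The column space has dimension equal to the rank: 4.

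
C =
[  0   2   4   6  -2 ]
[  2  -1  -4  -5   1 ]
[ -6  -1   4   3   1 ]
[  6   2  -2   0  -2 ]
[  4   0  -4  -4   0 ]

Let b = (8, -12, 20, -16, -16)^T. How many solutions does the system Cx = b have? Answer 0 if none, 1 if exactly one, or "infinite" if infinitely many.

Row reduce the augmented matrix [C | b].
Swap R1 ↔ R2
R3 ← R3 + (3)·R1: [0, -4, -8, -12, 4, -16]
R4 ← R4 − (3)·R1: [0, 5, 10, 15, -5, 20]
R5 ← R5 − (2)·R1: [0, 2, 4, 6, -2, 8]
R3 ← R3 + (2)·R2: [0, 0, 0, 0, 0, 0]
R4 ← R4 − (5/2)·R2: [0, 0, 0, 0, 0, 0]
R5 ← R5 − R2: [0, 0, 0, 0, 0, 0]
The echelon form has 2 nonzero rows, and every pivot lies in the first 5 columns, so rank(C) = rank([C|b]) = 2.
The system is consistent.
rank = 2 < 5 unknowns, so there are infinitely many solutions.

infinite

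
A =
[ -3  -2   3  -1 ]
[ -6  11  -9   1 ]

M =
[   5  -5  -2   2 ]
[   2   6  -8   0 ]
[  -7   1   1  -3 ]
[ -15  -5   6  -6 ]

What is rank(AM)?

2

First compute AM:
[[-25,  11,  19,  -9],
 [ 40,  82, -79,   9]]
Now row reduce the product.
R2 ← R2 + (8/5)·R1: [0, 498/5, -243/5, -27/5]
2 nonzero rows, so rank(AM) = 2.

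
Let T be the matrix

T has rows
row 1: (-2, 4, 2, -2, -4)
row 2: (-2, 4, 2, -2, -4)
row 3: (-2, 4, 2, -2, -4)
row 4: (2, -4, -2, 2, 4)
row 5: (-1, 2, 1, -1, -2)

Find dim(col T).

Row reduce to echelon form.
R2 ← R2 − R1: [0, 0, 0, 0, 0]
R3 ← R3 − R1: [0, 0, 0, 0, 0]
R4 ← R4 + R1: [0, 0, 0, 0, 0]
R5 ← R5 − (1/2)·R1: [0, 0, 0, 0, 0]
Echelon form has 1 nonzero row, so rank(T) = 1.
The column space has dimension equal to the rank: 1.

1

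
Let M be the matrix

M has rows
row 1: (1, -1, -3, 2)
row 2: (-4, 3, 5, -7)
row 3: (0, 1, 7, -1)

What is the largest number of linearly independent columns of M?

2

Row reduce to echelon form.
R2 ← R2 + (4)·R1: [0, -1, -7, 1]
R3 ← R3 + R2: [0, 0, 0, 0]
Echelon form has 2 nonzero rows, so rank(M) = 2.
The rank gives the maximum number of linearly independent columns: 2.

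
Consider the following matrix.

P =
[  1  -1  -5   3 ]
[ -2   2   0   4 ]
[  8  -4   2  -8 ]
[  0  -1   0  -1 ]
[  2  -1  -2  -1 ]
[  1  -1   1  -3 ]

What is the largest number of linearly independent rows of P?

Row reduce to echelon form.
R2 ← R2 + (2)·R1: [0, 0, -10, 10]
R3 ← R3 − (8)·R1: [0, 4, 42, -32]
R5 ← R5 − (2)·R1: [0, 1, 8, -7]
R6 ← R6 − R1: [0, 0, 6, -6]
Swap R2 ↔ R3
R4 ← R4 + (1/4)·R2: [0, 0, 21/2, -9]
R5 ← R5 − (1/4)·R2: [0, 0, -5/2, 1]
R4 ← R4 + (21/20)·R3: [0, 0, 0, 3/2]
R5 ← R5 − (1/4)·R3: [0, 0, 0, -3/2]
R6 ← R6 + (3/5)·R3: [0, 0, 0, 0]
R5 ← R5 + R4: [0, 0, 0, 0]
Echelon form has 4 nonzero rows, so rank(P) = 4.
The rank gives the maximum number of linearly independent rows: 4.

4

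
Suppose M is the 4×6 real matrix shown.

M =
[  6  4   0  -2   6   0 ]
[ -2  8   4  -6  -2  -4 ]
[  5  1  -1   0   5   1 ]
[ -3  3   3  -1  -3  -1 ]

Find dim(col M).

Row reduce to echelon form.
R2 ← R2 + (1/3)·R1: [0, 28/3, 4, -20/3, 0, -4]
R3 ← R3 − (5/6)·R1: [0, -7/3, -1, 5/3, 0, 1]
R4 ← R4 + (1/2)·R1: [0, 5, 3, -2, 0, -1]
R3 ← R3 + (1/4)·R2: [0, 0, 0, 0, 0, 0]
R4 ← R4 − (15/28)·R2: [0, 0, 6/7, 11/7, 0, 8/7]
Swap R3 ↔ R4
Echelon form has 3 nonzero rows, so rank(M) = 3.
The column space has dimension equal to the rank: 3.

3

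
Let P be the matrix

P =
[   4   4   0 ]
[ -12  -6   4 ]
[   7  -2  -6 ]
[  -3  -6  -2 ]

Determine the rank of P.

2

Row reduce to echelon form.
R2 ← R2 + (3)·R1: [0, 6, 4]
R3 ← R3 − (7/4)·R1: [0, -9, -6]
R4 ← R4 + (3/4)·R1: [0, -3, -2]
R3 ← R3 + (3/2)·R2: [0, 0, 0]
R4 ← R4 + (1/2)·R2: [0, 0, 0]
Echelon form has 2 nonzero rows, so rank(P) = 2.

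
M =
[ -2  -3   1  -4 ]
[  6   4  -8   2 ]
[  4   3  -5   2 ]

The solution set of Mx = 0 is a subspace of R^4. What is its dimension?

2

Row reduce to echelon form.
R2 ← R2 + (3)·R1: [0, -5, -5, -10]
R3 ← R3 + (2)·R1: [0, -3, -3, -6]
R3 ← R3 − (3/5)·R2: [0, 0, 0, 0]
2 nonzero rows, so rank(M) = 2.
M has 4 columns; by rank–nullity, nullity = 4 − 2 = 2.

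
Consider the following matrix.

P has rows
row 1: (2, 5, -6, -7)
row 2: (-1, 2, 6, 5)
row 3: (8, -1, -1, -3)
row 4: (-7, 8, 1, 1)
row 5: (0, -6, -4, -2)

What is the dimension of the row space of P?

Row reduce to echelon form.
R2 ← R2 + (1/2)·R1: [0, 9/2, 3, 3/2]
R3 ← R3 − (4)·R1: [0, -21, 23, 25]
R4 ← R4 + (7/2)·R1: [0, 51/2, -20, -47/2]
R3 ← R3 + (14/3)·R2: [0, 0, 37, 32]
R4 ← R4 − (17/3)·R2: [0, 0, -37, -32]
R5 ← R5 + (4/3)·R2: [0, 0, 0, 0]
R4 ← R4 + R3: [0, 0, 0, 0]
Echelon form has 3 nonzero rows, so rank(P) = 3.
The row space has dimension equal to the rank: 3.

3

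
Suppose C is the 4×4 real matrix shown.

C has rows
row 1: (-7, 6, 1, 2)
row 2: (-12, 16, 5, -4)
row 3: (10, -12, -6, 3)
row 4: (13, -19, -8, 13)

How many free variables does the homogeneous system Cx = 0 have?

Row reduce to echelon form.
R2 ← R2 − (12/7)·R1: [0, 40/7, 23/7, -52/7]
R3 ← R3 + (10/7)·R1: [0, -24/7, -32/7, 41/7]
R4 ← R4 + (13/7)·R1: [0, -55/7, -43/7, 117/7]
R3 ← R3 + (3/5)·R2: [0, 0, -13/5, 7/5]
R4 ← R4 + (11/8)·R2: [0, 0, -13/8, 13/2]
R4 ← R4 − (5/8)·R3: [0, 0, 0, 45/8]
4 nonzero rows, so rank(C) = 4.
C has 4 columns; by rank–nullity, nullity = 4 − 4 = 0.

0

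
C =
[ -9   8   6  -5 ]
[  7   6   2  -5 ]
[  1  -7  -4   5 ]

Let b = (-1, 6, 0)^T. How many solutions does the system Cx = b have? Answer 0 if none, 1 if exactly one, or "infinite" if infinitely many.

Row reduce the augmented matrix [C | b].
R2 ← R2 + (7/9)·R1: [0, 110/9, 20/3, -80/9, 47/9]
R3 ← R3 + (1/9)·R1: [0, -55/9, -10/3, 40/9, -1/9]
R3 ← R3 + (1/2)·R2: [0, 0, 0, 0, 5/2]
The echelon form has 3 nonzero rows; the last pivot sits in the augmented column, so rank(C) = 2 but rank([C|b]) = 3.
Since the ranks differ, the system is inconsistent.
It has no solutions.

0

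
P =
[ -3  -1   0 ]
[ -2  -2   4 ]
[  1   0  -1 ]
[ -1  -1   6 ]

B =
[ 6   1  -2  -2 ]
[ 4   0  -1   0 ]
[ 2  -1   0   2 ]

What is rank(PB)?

First compute PB:
[[-22,  -3,   7,   6],
 [-12,  -6,   6,  12],
 [  4,   2,  -2,  -4],
 [  2,  -7,   3,  14]]
Now row reduce the product.
R2 ← R2 − (6/11)·R1: [0, -48/11, 24/11, 96/11]
R3 ← R3 + (2/11)·R1: [0, 16/11, -8/11, -32/11]
R4 ← R4 + (1/11)·R1: [0, -80/11, 40/11, 160/11]
R3 ← R3 + (1/3)·R2: [0, 0, 0, 0]
R4 ← R4 − (5/3)·R2: [0, 0, 0, 0]
2 nonzero rows, so rank(PB) = 2.

2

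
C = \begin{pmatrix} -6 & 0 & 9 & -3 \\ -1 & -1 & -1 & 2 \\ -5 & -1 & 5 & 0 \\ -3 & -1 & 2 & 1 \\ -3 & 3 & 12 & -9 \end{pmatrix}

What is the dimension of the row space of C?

2

Row reduce to echelon form.
R2 ← R2 − (1/6)·R1: [0, -1, -5/2, 5/2]
R3 ← R3 − (5/6)·R1: [0, -1, -5/2, 5/2]
R4 ← R4 − (1/2)·R1: [0, -1, -5/2, 5/2]
R5 ← R5 − (1/2)·R1: [0, 3, 15/2, -15/2]
R3 ← R3 − R2: [0, 0, 0, 0]
R4 ← R4 − R2: [0, 0, 0, 0]
R5 ← R5 + (3)·R2: [0, 0, 0, 0]
Echelon form has 2 nonzero rows, so rank(C) = 2.
The row space has dimension equal to the rank: 2.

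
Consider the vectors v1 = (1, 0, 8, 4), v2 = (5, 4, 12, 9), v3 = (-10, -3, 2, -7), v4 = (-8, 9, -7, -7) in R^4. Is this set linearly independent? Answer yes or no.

yes

Form the matrix with these vectors as rows and row reduce.
R2 ← R2 − (5)·R1: [0, 4, -28, -11]
R3 ← R3 + (10)·R1: [0, -3, 82, 33]
R4 ← R4 + (8)·R1: [0, 9, 57, 25]
R3 ← R3 + (3/4)·R2: [0, 0, 61, 99/4]
R4 ← R4 − (9/4)·R2: [0, 0, 120, 199/4]
R4 ← R4 − (120/61)·R3: [0, 0, 0, 259/244]
4 nonzero rows, so the 4 vectors span a space of dimension 4.
Since 4 = 4, the vectors are linearly independent.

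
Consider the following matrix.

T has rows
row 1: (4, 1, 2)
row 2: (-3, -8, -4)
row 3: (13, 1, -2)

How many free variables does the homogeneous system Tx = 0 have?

0

Row reduce to echelon form.
R2 ← R2 + (3/4)·R1: [0, -29/4, -5/2]
R3 ← R3 − (13/4)·R1: [0, -9/4, -17/2]
R3 ← R3 − (9/29)·R2: [0, 0, -224/29]
3 nonzero rows, so rank(T) = 3.
T has 3 columns; by rank–nullity, nullity = 3 − 3 = 0.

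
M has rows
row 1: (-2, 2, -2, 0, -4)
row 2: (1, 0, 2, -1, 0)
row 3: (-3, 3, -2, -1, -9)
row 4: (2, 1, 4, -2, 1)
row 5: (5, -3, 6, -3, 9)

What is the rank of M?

Row reduce to echelon form.
R2 ← R2 + (1/2)·R1: [0, 1, 1, -1, -2]
R3 ← R3 − (3/2)·R1: [0, 0, 1, -1, -3]
R4 ← R4 + R1: [0, 3, 2, -2, -3]
R5 ← R5 + (5/2)·R1: [0, 2, 1, -3, -1]
R4 ← R4 − (3)·R2: [0, 0, -1, 1, 3]
R5 ← R5 − (2)·R2: [0, 0, -1, -1, 3]
R4 ← R4 + R3: [0, 0, 0, 0, 0]
R5 ← R5 + R3: [0, 0, 0, -2, 0]
Swap R4 ↔ R5
Echelon form has 4 nonzero rows, so rank(M) = 4.

4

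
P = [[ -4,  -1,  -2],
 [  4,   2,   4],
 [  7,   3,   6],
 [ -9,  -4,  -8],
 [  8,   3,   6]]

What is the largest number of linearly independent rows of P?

Row reduce to echelon form.
R2 ← R2 + R1: [0, 1, 2]
R3 ← R3 + (7/4)·R1: [0, 5/4, 5/2]
R4 ← R4 − (9/4)·R1: [0, -7/4, -7/2]
R5 ← R5 + (2)·R1: [0, 1, 2]
R3 ← R3 − (5/4)·R2: [0, 0, 0]
R4 ← R4 + (7/4)·R2: [0, 0, 0]
R5 ← R5 − R2: [0, 0, 0]
Echelon form has 2 nonzero rows, so rank(P) = 2.
The rank gives the maximum number of linearly independent rows: 2.

2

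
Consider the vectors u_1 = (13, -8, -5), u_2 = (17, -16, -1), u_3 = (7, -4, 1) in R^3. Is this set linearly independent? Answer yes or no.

yes

Form the matrix with these vectors as rows and row reduce.
R2 ← R2 − (17/13)·R1: [0, -72/13, 72/13]
R3 ← R3 − (7/13)·R1: [0, 4/13, 48/13]
R3 ← R3 + (1/18)·R2: [0, 0, 4]
3 nonzero rows, so the 3 vectors span a space of dimension 3.
Since 3 = 3, the vectors are linearly independent.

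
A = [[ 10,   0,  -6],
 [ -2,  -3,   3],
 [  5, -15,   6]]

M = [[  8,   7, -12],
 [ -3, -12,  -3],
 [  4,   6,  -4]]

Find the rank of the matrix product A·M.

First compute AM:
[[ 56,  34, -96],
 [  5,  40,  21],
 [109, 251, -39]]
Now row reduce the product.
R2 ← R2 − (5/56)·R1: [0, 1035/28, 207/7]
R3 ← R3 − (109/56)·R1: [0, 5175/28, 1035/7]
R3 ← R3 − (5)·R2: [0, 0, 0]
2 nonzero rows, so rank(AM) = 2.

2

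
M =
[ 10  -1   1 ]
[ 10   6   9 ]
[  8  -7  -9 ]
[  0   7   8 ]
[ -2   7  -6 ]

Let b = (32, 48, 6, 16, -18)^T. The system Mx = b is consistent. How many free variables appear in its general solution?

0

Row reduce the augmented matrix [M | b].
R2 ← R2 − R1: [0, 7, 8, 16]
R3 ← R3 − (4/5)·R1: [0, -31/5, -49/5, -98/5]
R5 ← R5 + (1/5)·R1: [0, 34/5, -29/5, -58/5]
R3 ← R3 + (31/35)·R2: [0, 0, -19/7, -38/7]
R4 ← R4 − R2: [0, 0, 0, 0]
R5 ← R5 − (34/35)·R2: [0, 0, -95/7, -190/7]
R5 ← R5 − (5)·R3: [0, 0, 0, 0]
The echelon form has 3 nonzero rows, and every pivot lies in the first 3 columns, so rank(M) = rank([M|b]) = 3.
The system is consistent.
Free variables = (unknowns) − (rank) = 3 − 3 = 0.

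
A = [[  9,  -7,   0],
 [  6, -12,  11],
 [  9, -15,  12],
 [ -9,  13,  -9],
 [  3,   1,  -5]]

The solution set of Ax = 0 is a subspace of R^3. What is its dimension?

Row reduce to echelon form.
R2 ← R2 − (2/3)·R1: [0, -22/3, 11]
R3 ← R3 − R1: [0, -8, 12]
R4 ← R4 + R1: [0, 6, -9]
R5 ← R5 − (1/3)·R1: [0, 10/3, -5]
R3 ← R3 − (12/11)·R2: [0, 0, 0]
R4 ← R4 + (9/11)·R2: [0, 0, 0]
R5 ← R5 + (5/11)·R2: [0, 0, 0]
2 nonzero rows, so rank(A) = 2.
A has 3 columns; by rank–nullity, nullity = 3 − 2 = 1.

1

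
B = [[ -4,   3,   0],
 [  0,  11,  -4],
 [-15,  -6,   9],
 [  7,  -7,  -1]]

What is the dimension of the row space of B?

3

Row reduce to echelon form.
R3 ← R3 − (15/4)·R1: [0, -69/4, 9]
R4 ← R4 + (7/4)·R1: [0, -7/4, -1]
R3 ← R3 + (69/44)·R2: [0, 0, 30/11]
R4 ← R4 + (7/44)·R2: [0, 0, -18/11]
R4 ← R4 + (3/5)·R3: [0, 0, 0]
Echelon form has 3 nonzero rows, so rank(B) = 3.
The row space has dimension equal to the rank: 3.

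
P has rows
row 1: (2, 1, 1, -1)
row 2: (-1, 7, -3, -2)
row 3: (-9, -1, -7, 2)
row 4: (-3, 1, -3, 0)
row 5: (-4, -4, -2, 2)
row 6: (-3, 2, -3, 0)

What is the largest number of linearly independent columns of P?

Row reduce to echelon form.
R2 ← R2 + (1/2)·R1: [0, 15/2, -5/2, -5/2]
R3 ← R3 + (9/2)·R1: [0, 7/2, -5/2, -5/2]
R4 ← R4 + (3/2)·R1: [0, 5/2, -3/2, -3/2]
R5 ← R5 + (2)·R1: [0, -2, 0, 0]
R6 ← R6 + (3/2)·R1: [0, 7/2, -3/2, -3/2]
R3 ← R3 − (7/15)·R2: [0, 0, -4/3, -4/3]
R4 ← R4 − (1/3)·R2: [0, 0, -2/3, -2/3]
R5 ← R5 + (4/15)·R2: [0, 0, -2/3, -2/3]
R6 ← R6 − (7/15)·R2: [0, 0, -1/3, -1/3]
R4 ← R4 − (1/2)·R3: [0, 0, 0, 0]
R5 ← R5 − (1/2)·R3: [0, 0, 0, 0]
R6 ← R6 − (1/4)·R3: [0, 0, 0, 0]
Echelon form has 3 nonzero rows, so rank(P) = 3.
The rank gives the maximum number of linearly independent columns: 3.

3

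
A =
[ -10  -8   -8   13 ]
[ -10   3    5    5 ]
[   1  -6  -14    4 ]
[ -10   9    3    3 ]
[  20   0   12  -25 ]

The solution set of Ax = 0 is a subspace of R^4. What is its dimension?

0

Row reduce to echelon form.
R2 ← R2 − R1: [0, 11, 13, -8]
R3 ← R3 + (1/10)·R1: [0, -34/5, -74/5, 53/10]
R4 ← R4 − R1: [0, 17, 11, -10]
R5 ← R5 + (2)·R1: [0, -16, -4, 1]
R3 ← R3 + (34/55)·R2: [0, 0, -372/55, 39/110]
R4 ← R4 − (17/11)·R2: [0, 0, -100/11, 26/11]
R5 ← R5 + (16/11)·R2: [0, 0, 164/11, -117/11]
R4 ← R4 − (125/93)·R3: [0, 0, 0, 117/62]
R5 ← R5 + (205/93)·R3: [0, 0, 0, -611/62]
R5 ← R5 + (47/9)·R4: [0, 0, 0, 0]
4 nonzero rows, so rank(A) = 4.
A has 4 columns; by rank–nullity, nullity = 4 − 4 = 0.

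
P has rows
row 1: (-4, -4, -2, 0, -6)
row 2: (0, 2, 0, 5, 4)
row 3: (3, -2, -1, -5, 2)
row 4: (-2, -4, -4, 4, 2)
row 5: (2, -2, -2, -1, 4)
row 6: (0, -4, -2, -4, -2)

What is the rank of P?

3

Row reduce to echelon form.
R3 ← R3 + (3/4)·R1: [0, -5, -5/2, -5, -5/2]
R4 ← R4 − (1/2)·R1: [0, -2, -3, 4, 5]
R5 ← R5 + (1/2)·R1: [0, -4, -3, -1, 1]
R3 ← R3 + (5/2)·R2: [0, 0, -5/2, 15/2, 15/2]
R4 ← R4 + R2: [0, 0, -3, 9, 9]
R5 ← R5 + (2)·R2: [0, 0, -3, 9, 9]
R6 ← R6 + (2)·R2: [0, 0, -2, 6, 6]
R4 ← R4 − (6/5)·R3: [0, 0, 0, 0, 0]
R5 ← R5 − (6/5)·R3: [0, 0, 0, 0, 0]
R6 ← R6 − (4/5)·R3: [0, 0, 0, 0, 0]
Echelon form has 3 nonzero rows, so rank(P) = 3.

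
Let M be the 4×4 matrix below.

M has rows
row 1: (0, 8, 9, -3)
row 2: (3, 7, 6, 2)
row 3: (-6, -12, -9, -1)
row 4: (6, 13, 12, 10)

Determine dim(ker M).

Row reduce to echelon form.
Swap R1 ↔ R2
R3 ← R3 + (2)·R1: [0, 2, 3, 3]
R4 ← R4 − (2)·R1: [0, -1, 0, 6]
R3 ← R3 − (1/4)·R2: [0, 0, 3/4, 15/4]
R4 ← R4 + (1/8)·R2: [0, 0, 9/8, 45/8]
R4 ← R4 − (3/2)·R3: [0, 0, 0, 0]
3 nonzero rows, so rank(M) = 3.
M has 4 columns; by rank–nullity, nullity = 4 − 3 = 1.

1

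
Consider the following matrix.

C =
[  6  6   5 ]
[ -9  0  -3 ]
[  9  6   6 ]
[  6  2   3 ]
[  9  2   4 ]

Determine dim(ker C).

1

Row reduce to echelon form.
R2 ← R2 + (3/2)·R1: [0, 9, 9/2]
R3 ← R3 − (3/2)·R1: [0, -3, -3/2]
R4 ← R4 − R1: [0, -4, -2]
R5 ← R5 − (3/2)·R1: [0, -7, -7/2]
R3 ← R3 + (1/3)·R2: [0, 0, 0]
R4 ← R4 + (4/9)·R2: [0, 0, 0]
R5 ← R5 + (7/9)·R2: [0, 0, 0]
2 nonzero rows, so rank(C) = 2.
C has 3 columns; by rank–nullity, nullity = 3 − 2 = 1.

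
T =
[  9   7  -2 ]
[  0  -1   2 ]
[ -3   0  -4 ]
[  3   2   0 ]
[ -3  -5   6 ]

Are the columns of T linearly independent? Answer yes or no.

no

Row reduce T to echelon form.
R3 ← R3 + (1/3)·R1: [0, 7/3, -14/3]
R4 ← R4 − (1/3)·R1: [0, -1/3, 2/3]
R5 ← R5 + (1/3)·R1: [0, -8/3, 16/3]
R3 ← R3 + (7/3)·R2: [0, 0, 0]
R4 ← R4 − (1/3)·R2: [0, 0, 0]
R5 ← R5 − (8/3)·R2: [0, 0, 0]
2 pivots among 3 columns.
Only 2 < 3 pivot columns, so the columns are linearly dependent.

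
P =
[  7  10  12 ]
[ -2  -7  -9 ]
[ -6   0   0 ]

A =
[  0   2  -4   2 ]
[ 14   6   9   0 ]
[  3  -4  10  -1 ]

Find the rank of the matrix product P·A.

First compute PA:
[[176,  26, 182,   2],
 [-125, -10, -145,   5],
 [  0, -12,  24, -12]]
Now row reduce the product.
R2 ← R2 + (125/176)·R1: [0, 745/88, -1385/88, 565/88]
R3 ← R3 + (1056/745)·R2: [0, 0, 252/149, -432/149]
3 nonzero rows, so rank(PA) = 3.

3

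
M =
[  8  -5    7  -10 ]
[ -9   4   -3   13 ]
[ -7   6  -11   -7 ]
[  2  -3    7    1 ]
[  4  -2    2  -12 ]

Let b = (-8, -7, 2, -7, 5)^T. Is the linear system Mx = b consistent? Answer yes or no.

no

Row reduce the augmented matrix [M | b].
R2 ← R2 + (9/8)·R1: [0, -13/8, 39/8, 7/4, -16]
R3 ← R3 + (7/8)·R1: [0, 13/8, -39/8, -63/4, -5]
R4 ← R4 − (1/4)·R1: [0, -7/4, 21/4, 7/2, -5]
R5 ← R5 − (1/2)·R1: [0, 1/2, -3/2, -7, 9]
R3 ← R3 + R2: [0, 0, 0, -14, -21]
R4 ← R4 − (14/13)·R2: [0, 0, 0, 21/13, 159/13]
R5 ← R5 + (4/13)·R2: [0, 0, 0, -84/13, 53/13]
R4 ← R4 + (3/26)·R3: [0, 0, 0, 0, 255/26]
R5 ← R5 − (6/13)·R3: [0, 0, 0, 0, 179/13]
R5 ← R5 − (358/255)·R4: [0, 0, 0, 0, 0]
The echelon form has 4 nonzero rows; the last pivot sits in the augmented column, so rank(M) = 3 but rank([M|b]) = 4.
Since the ranks differ, the system is inconsistent.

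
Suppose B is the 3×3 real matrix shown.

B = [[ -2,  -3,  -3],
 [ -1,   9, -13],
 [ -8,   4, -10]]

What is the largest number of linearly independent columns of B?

3

Row reduce to echelon form.
R2 ← R2 − (1/2)·R1: [0, 21/2, -23/2]
R3 ← R3 − (4)·R1: [0, 16, 2]
R3 ← R3 − (32/21)·R2: [0, 0, 410/21]
Echelon form has 3 nonzero rows, so rank(B) = 3.
The rank gives the maximum number of linearly independent columns: 3.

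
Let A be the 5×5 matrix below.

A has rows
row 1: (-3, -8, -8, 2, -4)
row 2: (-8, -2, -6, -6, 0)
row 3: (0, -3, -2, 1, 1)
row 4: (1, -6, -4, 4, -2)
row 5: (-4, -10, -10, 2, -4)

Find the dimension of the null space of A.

2

Row reduce to echelon form.
R2 ← R2 − (8/3)·R1: [0, 58/3, 46/3, -34/3, 32/3]
R4 ← R4 + (1/3)·R1: [0, -26/3, -20/3, 14/3, -10/3]
R5 ← R5 − (4/3)·R1: [0, 2/3, 2/3, -2/3, 4/3]
R3 ← R3 + (9/58)·R2: [0, 0, 11/29, -22/29, 77/29]
R4 ← R4 + (13/29)·R2: [0, 0, 6/29, -12/29, 42/29]
R5 ← R5 − (1/29)·R2: [0, 0, 4/29, -8/29, 28/29]
R4 ← R4 − (6/11)·R3: [0, 0, 0, 0, 0]
R5 ← R5 − (4/11)·R3: [0, 0, 0, 0, 0]
3 nonzero rows, so rank(A) = 3.
A has 5 columns; by rank–nullity, nullity = 5 − 3 = 2.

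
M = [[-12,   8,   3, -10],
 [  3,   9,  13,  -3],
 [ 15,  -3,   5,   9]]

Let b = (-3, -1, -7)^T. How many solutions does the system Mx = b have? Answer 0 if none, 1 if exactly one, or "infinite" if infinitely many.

Row reduce the augmented matrix [M | b].
R2 ← R2 + (1/4)·R1: [0, 11, 55/4, -11/2, -7/4]
R3 ← R3 + (5/4)·R1: [0, 7, 35/4, -7/2, -43/4]
R3 ← R3 − (7/11)·R2: [0, 0, 0, 0, -106/11]
The echelon form has 3 nonzero rows; the last pivot sits in the augmented column, so rank(M) = 2 but rank([M|b]) = 3.
Since the ranks differ, the system is inconsistent.
It has no solutions.

0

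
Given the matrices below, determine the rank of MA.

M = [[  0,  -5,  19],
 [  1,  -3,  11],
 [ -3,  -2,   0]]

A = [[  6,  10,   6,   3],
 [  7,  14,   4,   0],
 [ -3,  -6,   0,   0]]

First compute MA:
[[-92, -184, -20,   0],
 [-48, -98,  -6,   3],
 [-32, -58, -26,  -9]]
Now row reduce the product.
R2 ← R2 − (12/23)·R1: [0, -2, 102/23, 3]
R3 ← R3 − (8/23)·R1: [0, 6, -438/23, -9]
R3 ← R3 + (3)·R2: [0, 0, -132/23, 0]
3 nonzero rows, so rank(MA) = 3.

3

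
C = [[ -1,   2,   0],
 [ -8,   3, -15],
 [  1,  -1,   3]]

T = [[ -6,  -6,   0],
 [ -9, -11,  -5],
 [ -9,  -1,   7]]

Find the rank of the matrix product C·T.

3

First compute CT:
[[-12, -16, -10],
 [156,  30, -120],
 [-24,   2,  26]]
Now row reduce the product.
R2 ← R2 + (13)·R1: [0, -178, -250]
R3 ← R3 − (2)·R1: [0, 34, 46]
R3 ← R3 + (17/89)·R2: [0, 0, -156/89]
3 nonzero rows, so rank(CT) = 3.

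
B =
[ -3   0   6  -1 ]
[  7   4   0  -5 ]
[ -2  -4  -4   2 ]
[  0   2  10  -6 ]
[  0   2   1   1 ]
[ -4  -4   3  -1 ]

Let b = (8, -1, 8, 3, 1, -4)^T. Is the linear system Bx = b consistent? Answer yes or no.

no

Row reduce the augmented matrix [B | b].
R2 ← R2 + (7/3)·R1: [0, 4, 14, -22/3, 53/3]
R3 ← R3 − (2/3)·R1: [0, -4, -8, 8/3, 8/3]
R6 ← R6 − (4/3)·R1: [0, -4, -5, 1/3, -44/3]
R3 ← R3 + R2: [0, 0, 6, -14/3, 61/3]
R4 ← R4 − (1/2)·R2: [0, 0, 3, -7/3, -35/6]
R5 ← R5 − (1/2)·R2: [0, 0, -6, 14/3, -47/6]
R6 ← R6 + R2: [0, 0, 9, -7, 3]
R4 ← R4 − (1/2)·R3: [0, 0, 0, 0, -16]
R5 ← R5 + R3: [0, 0, 0, 0, 25/2]
R6 ← R6 − (3/2)·R3: [0, 0, 0, 0, -55/2]
R5 ← R5 + (25/32)·R4: [0, 0, 0, 0, 0]
R6 ← R6 − (55/32)·R4: [0, 0, 0, 0, 0]
The echelon form has 4 nonzero rows; the last pivot sits in the augmented column, so rank(B) = 3 but rank([B|b]) = 4.
Since the ranks differ, the system is inconsistent.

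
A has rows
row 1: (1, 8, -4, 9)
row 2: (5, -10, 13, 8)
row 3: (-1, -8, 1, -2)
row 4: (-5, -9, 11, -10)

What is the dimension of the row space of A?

Row reduce to echelon form.
R2 ← R2 − (5)·R1: [0, -50, 33, -37]
R3 ← R3 + R1: [0, 0, -3, 7]
R4 ← R4 + (5)·R1: [0, 31, -9, 35]
R4 ← R4 + (31/50)·R2: [0, 0, 573/50, 603/50]
R4 ← R4 + (191/50)·R3: [0, 0, 0, 194/5]
Echelon form has 4 nonzero rows, so rank(A) = 4.
The row space has dimension equal to the rank: 4.

4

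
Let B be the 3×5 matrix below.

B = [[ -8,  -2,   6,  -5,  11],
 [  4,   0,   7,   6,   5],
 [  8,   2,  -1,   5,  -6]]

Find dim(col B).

Row reduce to echelon form.
R2 ← R2 + (1/2)·R1: [0, -1, 10, 7/2, 21/2]
R3 ← R3 + R1: [0, 0, 5, 0, 5]
Echelon form has 3 nonzero rows, so rank(B) = 3.
The column space has dimension equal to the rank: 3.

3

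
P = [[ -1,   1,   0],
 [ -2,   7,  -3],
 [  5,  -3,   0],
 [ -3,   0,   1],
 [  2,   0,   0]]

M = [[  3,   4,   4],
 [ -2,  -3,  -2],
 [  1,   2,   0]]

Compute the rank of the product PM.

2

First compute PM:
[[ -5,  -7,  -6],
 [-23, -35, -22],
 [ 21,  29,  26],
 [ -8, -10, -12],
 [  6,   8,   8]]
Now row reduce the product.
R2 ← R2 − (23/5)·R1: [0, -14/5, 28/5]
R3 ← R3 + (21/5)·R1: [0, -2/5, 4/5]
R4 ← R4 − (8/5)·R1: [0, 6/5, -12/5]
R5 ← R5 + (6/5)·R1: [0, -2/5, 4/5]
R3 ← R3 − (1/7)·R2: [0, 0, 0]
R4 ← R4 + (3/7)·R2: [0, 0, 0]
R5 ← R5 − (1/7)·R2: [0, 0, 0]
2 nonzero rows, so rank(PM) = 2.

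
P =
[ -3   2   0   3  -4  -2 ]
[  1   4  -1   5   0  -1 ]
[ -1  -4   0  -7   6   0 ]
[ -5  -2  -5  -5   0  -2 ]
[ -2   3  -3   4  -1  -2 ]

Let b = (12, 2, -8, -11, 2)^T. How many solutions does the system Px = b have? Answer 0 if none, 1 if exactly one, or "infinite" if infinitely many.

Row reduce the augmented matrix [P | b].
R2 ← R2 + (1/3)·R1: [0, 14/3, -1, 6, -4/3, -5/3, 6]
R3 ← R3 − (1/3)·R1: [0, -14/3, 0, -8, 22/3, 2/3, -12]
R4 ← R4 − (5/3)·R1: [0, -16/3, -5, -10, 20/3, 4/3, -31]
R5 ← R5 − (2/3)·R1: [0, 5/3, -3, 2, 5/3, -2/3, -6]
R3 ← R3 + R2: [0, 0, -1, -2, 6, -1, -6]
R4 ← R4 + (8/7)·R2: [0, 0, -43/7, -22/7, 36/7, -4/7, -169/7]
R5 ← R5 − (5/14)·R2: [0, 0, -37/14, -1/7, 15/7, -1/14, -57/7]
R4 ← R4 − (43/7)·R3: [0, 0, 0, 64/7, -222/7, 39/7, 89/7]
R5 ← R5 − (37/14)·R3: [0, 0, 0, 36/7, -96/7, 18/7, 54/7]
R5 ← R5 − (9/16)·R4: [0, 0, 0, 0, 33/8, -9/16, 9/16]
The echelon form has 5 nonzero rows, and every pivot lies in the first 6 columns, so rank(P) = rank([P|b]) = 5.
The system is consistent.
rank = 5 < 6 unknowns, so there are infinitely many solutions.

infinite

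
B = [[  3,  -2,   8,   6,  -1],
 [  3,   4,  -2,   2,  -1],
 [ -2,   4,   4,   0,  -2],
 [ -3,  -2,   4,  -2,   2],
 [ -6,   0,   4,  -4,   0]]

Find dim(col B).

Row reduce to echelon form.
R2 ← R2 − R1: [0, 6, -10, -4, 0]
R3 ← R3 + (2/3)·R1: [0, 8/3, 28/3, 4, -8/3]
R4 ← R4 + R1: [0, -4, 12, 4, 1]
R5 ← R5 + (2)·R1: [0, -4, 20, 8, -2]
R3 ← R3 − (4/9)·R2: [0, 0, 124/9, 52/9, -8/3]
R4 ← R4 + (2/3)·R2: [0, 0, 16/3, 4/3, 1]
R5 ← R5 + (2/3)·R2: [0, 0, 40/3, 16/3, -2]
R4 ← R4 − (12/31)·R3: [0, 0, 0, -28/31, 63/31]
R5 ← R5 − (30/31)·R3: [0, 0, 0, -8/31, 18/31]
R5 ← R5 − (2/7)·R4: [0, 0, 0, 0, 0]
Echelon form has 4 nonzero rows, so rank(B) = 4.
The column space has dimension equal to the rank: 4.

4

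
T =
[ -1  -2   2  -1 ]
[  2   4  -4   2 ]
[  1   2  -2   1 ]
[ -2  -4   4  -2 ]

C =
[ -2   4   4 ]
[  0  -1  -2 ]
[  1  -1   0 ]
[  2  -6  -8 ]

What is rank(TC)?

First compute TC:
[[  2,   2,   8],
 [ -4,  -4, -16],
 [ -2,  -2,  -8],
 [  4,   4,  16]]
Now row reduce the product.
R2 ← R2 + (2)·R1: [0, 0, 0]
R3 ← R3 + R1: [0, 0, 0]
R4 ← R4 − (2)·R1: [0, 0, 0]
1 nonzero row, so rank(TC) = 1.

1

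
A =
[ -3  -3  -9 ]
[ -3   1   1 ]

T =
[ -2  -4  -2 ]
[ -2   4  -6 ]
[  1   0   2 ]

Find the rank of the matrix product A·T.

First compute AT:
[[  3,   0,   6],
 [  5,  16,   2]]
Now row reduce the product.
R2 ← R2 − (5/3)·R1: [0, 16, -8]
2 nonzero rows, so rank(AT) = 2.

2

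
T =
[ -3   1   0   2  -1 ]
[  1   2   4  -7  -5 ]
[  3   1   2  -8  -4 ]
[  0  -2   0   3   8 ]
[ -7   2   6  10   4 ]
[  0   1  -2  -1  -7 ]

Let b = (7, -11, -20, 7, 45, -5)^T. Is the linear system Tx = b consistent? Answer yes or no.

yes

Row reduce the augmented matrix [T | b].
R2 ← R2 + (1/3)·R1: [0, 7/3, 4, -19/3, -16/3, -26/3]
R3 ← R3 + R1: [0, 2, 2, -6, -5, -13]
R5 ← R5 − (7/3)·R1: [0, -1/3, 6, 16/3, 19/3, 86/3]
R3 ← R3 − (6/7)·R2: [0, 0, -10/7, -4/7, -3/7, -39/7]
R4 ← R4 + (6/7)·R2: [0, 0, 24/7, -17/7, 24/7, -3/7]
R5 ← R5 + (1/7)·R2: [0, 0, 46/7, 31/7, 39/7, 192/7]
R6 ← R6 − (3/7)·R2: [0, 0, -26/7, 12/7, -33/7, -9/7]
R4 ← R4 + (12/5)·R3: [0, 0, 0, -19/5, 12/5, -69/5]
R5 ← R5 + (23/5)·R3: [0, 0, 0, 9/5, 18/5, 9/5]
R6 ← R6 − (13/5)·R3: [0, 0, 0, 16/5, -18/5, 66/5]
R5 ← R5 + (9/19)·R4: [0, 0, 0, 0, 90/19, -90/19]
R6 ← R6 + (16/19)·R4: [0, 0, 0, 0, -30/19, 30/19]
R6 ← R6 + (1/3)·R5: [0, 0, 0, 0, 0, 0]
The echelon form has 5 nonzero rows, and every pivot lies in the first 5 columns, so rank(T) = rank([T|b]) = 5.
The system is consistent.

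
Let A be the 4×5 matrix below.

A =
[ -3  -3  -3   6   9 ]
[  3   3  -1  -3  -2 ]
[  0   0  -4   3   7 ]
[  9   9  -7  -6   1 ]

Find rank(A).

2

Row reduce to echelon form.
R2 ← R2 + R1: [0, 0, -4, 3, 7]
R4 ← R4 + (3)·R1: [0, 0, -16, 12, 28]
R3 ← R3 − R2: [0, 0, 0, 0, 0]
R4 ← R4 − (4)·R2: [0, 0, 0, 0, 0]
Echelon form has 2 nonzero rows, so rank(A) = 2.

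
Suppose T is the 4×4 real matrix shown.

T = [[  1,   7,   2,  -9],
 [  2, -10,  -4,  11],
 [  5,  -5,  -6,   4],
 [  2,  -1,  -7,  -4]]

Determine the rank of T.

4

Row reduce to echelon form.
R2 ← R2 − (2)·R1: [0, -24, -8, 29]
R3 ← R3 − (5)·R1: [0, -40, -16, 49]
R4 ← R4 − (2)·R1: [0, -15, -11, 14]
R3 ← R3 − (5/3)·R2: [0, 0, -8/3, 2/3]
R4 ← R4 − (5/8)·R2: [0, 0, -6, -33/8]
R4 ← R4 − (9/4)·R3: [0, 0, 0, -45/8]
Echelon form has 4 nonzero rows, so rank(T) = 4.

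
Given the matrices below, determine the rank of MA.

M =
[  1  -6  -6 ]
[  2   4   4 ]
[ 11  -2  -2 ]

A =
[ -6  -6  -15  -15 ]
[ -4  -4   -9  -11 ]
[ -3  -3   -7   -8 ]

First compute MA:
[[ 36,  36,  81,  99],
 [-40, -40, -94, -106],
 [-52, -52, -133, -127]]
Now row reduce the product.
R2 ← R2 + (10/9)·R1: [0, 0, -4, 4]
R3 ← R3 + (13/9)·R1: [0, 0, -16, 16]
R3 ← R3 − (4)·R2: [0, 0, 0, 0]
2 nonzero rows, so rank(MA) = 2.

2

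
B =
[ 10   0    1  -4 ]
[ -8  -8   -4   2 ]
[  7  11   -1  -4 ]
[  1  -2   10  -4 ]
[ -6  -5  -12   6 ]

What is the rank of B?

4

Row reduce to echelon form.
R2 ← R2 + (4/5)·R1: [0, -8, -16/5, -6/5]
R3 ← R3 − (7/10)·R1: [0, 11, -17/10, -6/5]
R4 ← R4 − (1/10)·R1: [0, -2, 99/10, -18/5]
R5 ← R5 + (3/5)·R1: [0, -5, -57/5, 18/5]
R3 ← R3 + (11/8)·R2: [0, 0, -61/10, -57/20]
R4 ← R4 − (1/4)·R2: [0, 0, 107/10, -33/10]
R5 ← R5 − (5/8)·R2: [0, 0, -47/5, 87/20]
R4 ← R4 + (107/61)·R3: [0, 0, 0, -2025/244]
R5 ← R5 − (94/61)·R3: [0, 0, 0, 2133/244]
R5 ← R5 + (79/75)·R4: [0, 0, 0, 0]
Echelon form has 4 nonzero rows, so rank(B) = 4.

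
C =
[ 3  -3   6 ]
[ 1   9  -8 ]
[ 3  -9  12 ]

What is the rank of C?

Row reduce to echelon form.
R2 ← R2 − (1/3)·R1: [0, 10, -10]
R3 ← R3 − R1: [0, -6, 6]
R3 ← R3 + (3/5)·R2: [0, 0, 0]
Echelon form has 2 nonzero rows, so rank(C) = 2.

2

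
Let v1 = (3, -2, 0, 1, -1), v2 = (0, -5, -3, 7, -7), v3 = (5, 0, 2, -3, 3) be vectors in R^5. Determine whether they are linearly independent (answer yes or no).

no

Form the matrix with these vectors as rows and row reduce.
R3 ← R3 − (5/3)·R1: [0, 10/3, 2, -14/3, 14/3]
R3 ← R3 + (2/3)·R2: [0, 0, 0, 0, 0]
2 nonzero rows, so the 3 vectors span a space of dimension 2.
Since 2 < 3, the vectors are linearly dependent.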